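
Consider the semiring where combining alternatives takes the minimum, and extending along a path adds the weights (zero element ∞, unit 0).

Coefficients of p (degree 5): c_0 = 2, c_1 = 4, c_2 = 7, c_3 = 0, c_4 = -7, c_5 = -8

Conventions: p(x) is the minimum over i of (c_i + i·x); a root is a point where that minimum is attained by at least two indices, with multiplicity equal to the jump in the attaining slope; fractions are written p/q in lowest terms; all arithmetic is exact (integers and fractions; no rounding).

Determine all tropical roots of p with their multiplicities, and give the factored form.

hull edge (i=0, c=2) to (i=4, c=-7): slope -9/4, span 4
hull edge (i=4, c=-7) to (i=5, c=-8): slope -1, span 1
Factored form: p(x) = -8 ⊗ (x ⊕ 1) ⊗ (x ⊕ 9/4) ⊗ (x ⊕ 9/4) ⊗ (x ⊕ 9/4) ⊗ (x ⊕ 9/4)
Answer: roots = 1 (mult 1), 9/4 (mult 4)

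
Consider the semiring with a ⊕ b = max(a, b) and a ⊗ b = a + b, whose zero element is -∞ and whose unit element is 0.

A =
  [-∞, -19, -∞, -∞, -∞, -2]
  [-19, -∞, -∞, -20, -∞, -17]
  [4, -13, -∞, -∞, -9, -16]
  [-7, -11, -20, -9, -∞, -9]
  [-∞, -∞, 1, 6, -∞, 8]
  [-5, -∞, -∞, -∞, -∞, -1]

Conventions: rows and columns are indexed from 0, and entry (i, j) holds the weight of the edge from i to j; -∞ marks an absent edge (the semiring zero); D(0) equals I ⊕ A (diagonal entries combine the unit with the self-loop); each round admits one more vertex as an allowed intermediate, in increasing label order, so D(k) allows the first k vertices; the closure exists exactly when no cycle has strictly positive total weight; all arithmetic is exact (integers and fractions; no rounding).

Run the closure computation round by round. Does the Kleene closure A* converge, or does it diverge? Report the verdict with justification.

D(0):
  [0, -19, -∞, -∞, -∞, -2]
  [-19, 0, -∞, -20, -∞, -17]
  [4, -13, 0, -∞, -9, -16]
  [-7, -11, -20, 0, -∞, -9]
  [-∞, -∞, 1, 6, 0, 8]
  [-5, -∞, -∞, -∞, -∞, 0]
D(1):
  [0, -19, -∞, -∞, -∞, -2]
  [-19, 0, -∞, -20, -∞, -17]
  [4, -13, 0, -∞, -9, 2]
  [-7, -11, -20, 0, -∞, -9]
  [-∞, -∞, 1, 6, 0, 8]
  [-5, -24, -∞, -∞, -∞, 0]
D(2):
  [0, -19, -∞, -39, -∞, -2]
  [-19, 0, -∞, -20, -∞, -17]
  [4, -13, 0, -33, -9, 2]
  [-7, -11, -20, 0, -∞, -9]
  [-∞, -∞, 1, 6, 0, 8]
  [-5, -24, -∞, -44, -∞, 0]
D(3):
  [0, -19, -∞, -39, -∞, -2]
  [-19, 0, -∞, -20, -∞, -17]
  [4, -13, 0, -33, -9, 2]
  [-7, -11, -20, 0, -29, -9]
  [5, -12, 1, 6, 0, 8]
  [-5, -24, -∞, -44, -∞, 0]
D(4):
  [0, -19, -59, -39, -68, -2]
  [-19, 0, -40, -20, -49, -17]
  [4, -13, 0, -33, -9, 2]
  [-7, -11, -20, 0, -29, -9]
  [5, -5, 1, 6, 0, 8]
  [-5, -24, -64, -44, -73, 0]
D(5):
  [0, -19, -59, -39, -68, -2]
  [-19, 0, -40, -20, -49, -17]
  [4, -13, 0, -3, -9, 2]
  [-7, -11, -20, 0, -29, -9]
  [5, -5, 1, 6, 0, 8]
  [-5, -24, -64, -44, -73, 0]
D(6):
  [0, -19, -59, -39, -68, -2]
  [-19, 0, -40, -20, -49, -17]
  [4, -13, 0, -3, -9, 2]
  [-7, -11, -20, 0, -29, -9]
  [5, -5, 1, 6, 0, 8]
  [-5, -24, -64, -44, -73, 0]
Key observation: every diagonal entry stays at the unit through all rounds, so no improving cycle exists.
Answer: CONVERGES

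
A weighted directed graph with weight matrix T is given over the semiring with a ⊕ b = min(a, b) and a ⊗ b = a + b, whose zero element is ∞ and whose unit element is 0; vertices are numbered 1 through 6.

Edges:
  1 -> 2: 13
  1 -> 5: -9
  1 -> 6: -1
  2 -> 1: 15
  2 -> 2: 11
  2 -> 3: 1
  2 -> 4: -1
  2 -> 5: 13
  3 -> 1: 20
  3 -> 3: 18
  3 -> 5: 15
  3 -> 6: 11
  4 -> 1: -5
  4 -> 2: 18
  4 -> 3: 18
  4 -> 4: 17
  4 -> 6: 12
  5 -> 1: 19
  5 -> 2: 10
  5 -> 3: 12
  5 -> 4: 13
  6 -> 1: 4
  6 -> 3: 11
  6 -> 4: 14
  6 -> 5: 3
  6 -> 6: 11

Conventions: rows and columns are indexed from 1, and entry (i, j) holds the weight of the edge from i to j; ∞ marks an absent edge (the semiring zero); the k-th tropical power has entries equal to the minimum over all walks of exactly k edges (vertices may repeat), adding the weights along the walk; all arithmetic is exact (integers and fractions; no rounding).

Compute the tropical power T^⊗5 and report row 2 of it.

T^⊗2:
  [3, 1, 3, 4, 2, 10]
  [-6, 17, 12, 10, 6, 11]
  [15, 25, 22, 25, 11, 19]
  [12, 8, 19, 17, -14, -6]
  [8, 21, 11, 9, 10, 18]
  [9, 13, 15, 16, -5, 3]
T^⊗3:
  [-1, 12, 2, 0, -6, 2]
  [5, 7, 18, 16, -15, -7]
  [20, 21, 23, 24, 6, 14]
  [-2, -4, -2, -1, -3, 5]
  [4, 20, 22, 20, -1, 7]
  [7, 5, 7, 8, 0, 8]
T^⊗4:
  [-5, 4, 6, 7, -10, -2]
  [-3, -5, -3, -2, -4, 4]
  [18, 16, 18, 19, 11, 19]
  [-6, 7, -3, -5, -11, -3]
  [11, 9, 11, 12, -5, 3]
  [3, 10, 6, 4, -2, 6]
T^⊗5:
  [2, 0, 2, 3, -14, -6]
  [-7, 6, -4, -6, -12, -4]
  [14, 21, 17, 15, 9, 17]
  [-10, -1, 1, 2, -15, -7]
  [7, 5, 7, 8, 2, 10]
  [-1, 8, 10, 9, -6, 2]
Answer: row 2 of T^⊗5 = [-7, 6, -4, -6, -12, -4]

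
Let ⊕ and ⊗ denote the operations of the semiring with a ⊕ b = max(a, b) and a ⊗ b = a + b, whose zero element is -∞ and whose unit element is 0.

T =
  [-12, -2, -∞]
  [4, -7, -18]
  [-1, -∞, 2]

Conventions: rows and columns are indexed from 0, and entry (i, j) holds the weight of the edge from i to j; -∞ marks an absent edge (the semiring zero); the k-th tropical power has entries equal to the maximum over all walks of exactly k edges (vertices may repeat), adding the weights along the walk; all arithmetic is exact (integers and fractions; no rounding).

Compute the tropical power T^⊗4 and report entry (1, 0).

T^⊗2:
  [2, -9, -20]
  [-3, 2, -16]
  [1, -3, 4]
T^⊗3:
  [-5, 0, -18]
  [6, -5, -14]
  [3, -1, 6]
T^⊗4:
  [4, -7, -16]
  [-1, 4, -12]
  [5, 1, 8]
Key observation: the optimum is the walk 1->0->1->1->0, with weight 4 + (-2) + (-7) + 4 = -1.
Optimal value attained by: walk 1->0->1->1->0.
Answer: (T^⊗4)[1][0] = -1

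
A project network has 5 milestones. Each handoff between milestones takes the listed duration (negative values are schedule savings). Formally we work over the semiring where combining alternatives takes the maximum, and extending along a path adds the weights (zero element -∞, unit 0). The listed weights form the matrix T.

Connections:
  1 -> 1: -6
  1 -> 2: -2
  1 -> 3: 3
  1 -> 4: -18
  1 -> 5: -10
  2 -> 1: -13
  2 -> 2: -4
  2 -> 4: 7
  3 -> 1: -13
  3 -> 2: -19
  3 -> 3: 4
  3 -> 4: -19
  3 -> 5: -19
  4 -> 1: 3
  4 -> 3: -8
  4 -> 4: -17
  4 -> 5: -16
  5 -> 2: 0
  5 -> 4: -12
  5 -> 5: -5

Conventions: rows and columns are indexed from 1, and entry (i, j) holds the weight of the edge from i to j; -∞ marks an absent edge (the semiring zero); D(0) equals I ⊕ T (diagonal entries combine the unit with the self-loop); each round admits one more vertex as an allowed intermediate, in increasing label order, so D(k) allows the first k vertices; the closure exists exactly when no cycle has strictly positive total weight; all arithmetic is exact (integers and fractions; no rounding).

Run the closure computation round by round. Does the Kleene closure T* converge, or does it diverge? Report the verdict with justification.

Detection: at round 0, diagonal entry (3, 3) turns strictly positive.
Key observation: the cycle 3->3 has total weight 4, which is strictly positive.
Answer: DIVERGES — positive cycle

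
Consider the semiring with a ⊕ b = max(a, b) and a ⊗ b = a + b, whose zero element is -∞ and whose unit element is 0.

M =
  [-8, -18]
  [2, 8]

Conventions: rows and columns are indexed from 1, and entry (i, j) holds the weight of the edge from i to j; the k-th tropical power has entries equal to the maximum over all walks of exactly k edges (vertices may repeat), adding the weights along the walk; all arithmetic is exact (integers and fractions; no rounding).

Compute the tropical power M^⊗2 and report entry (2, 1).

M^⊗2:
  [-16, -10]
  [10, 16]
Key observation: the optimum is the walk 2->2->1, with weight 8 + 2 = 10.
Optimal value attained by: walk 2->2->1.
Answer: (M^⊗2)[2][1] = 10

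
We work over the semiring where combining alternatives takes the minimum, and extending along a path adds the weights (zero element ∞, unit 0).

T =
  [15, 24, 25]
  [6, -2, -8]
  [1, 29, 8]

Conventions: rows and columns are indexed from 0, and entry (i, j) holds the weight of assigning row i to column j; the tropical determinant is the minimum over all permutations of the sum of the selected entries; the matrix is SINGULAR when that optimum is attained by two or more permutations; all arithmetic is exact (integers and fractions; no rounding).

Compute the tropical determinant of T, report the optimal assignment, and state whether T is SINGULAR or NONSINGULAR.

σ = (0, 1, 2): 15 + (-2) + 8 = 21
σ = (0, 2, 1): 15 + (-8) + 29 = 36
σ = (1, 0, 2): 24 + 6 + 8 = 38
σ = (1, 2, 0): 24 + (-8) + 1 = 17
σ = (2, 0, 1): 25 + 6 + 29 = 60
σ = (2, 1, 0): 25 + (-2) + 1 = 24
Optimal value attained by: σ = (1, 2, 0).
Answer: det⊕(T) = 17; verdict: NONSINGULAR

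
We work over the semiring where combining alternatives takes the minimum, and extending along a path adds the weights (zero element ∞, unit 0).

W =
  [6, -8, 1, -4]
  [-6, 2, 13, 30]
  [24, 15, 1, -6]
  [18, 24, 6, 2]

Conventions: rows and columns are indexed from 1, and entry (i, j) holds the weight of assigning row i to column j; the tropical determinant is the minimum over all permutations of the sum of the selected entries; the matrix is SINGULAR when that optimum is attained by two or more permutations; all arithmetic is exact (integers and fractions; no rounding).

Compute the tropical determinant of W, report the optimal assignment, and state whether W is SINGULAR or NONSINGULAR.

σ = (1, 2, 3, 4): 6 + 2 + 1 + 2 = 11
σ = (1, 2, 4, 3): 6 + 2 + (-6) + 6 = 8
σ = (1, 3, 2, 4): 6 + 13 + 15 + 2 = 36
σ = (1, 3, 4, 2): 6 + 13 + (-6) + 24 = 37
σ = (1, 4, 2, 3): 6 + 30 + 15 + 6 = 57
σ = (1, 4, 3, 2): 6 + 30 + 1 + 24 = 61
σ = (2, 1, 3, 4): (-8) + (-6) + 1 + 2 = -11
σ = (2, 1, 4, 3): (-8) + (-6) + (-6) + 6 = -14
σ = (2, 3, 1, 4): (-8) + 13 + 24 + 2 = 31
σ = (2, 3, 4, 1): (-8) + 13 + (-6) + 18 = 17
σ = (2, 4, 1, 3): (-8) + 30 + 24 + 6 = 52
σ = (2, 4, 3, 1): (-8) + 30 + 1 + 18 = 41
σ = (3, 1, 2, 4): 1 + (-6) + 15 + 2 = 12
σ = (3, 1, 4, 2): 1 + (-6) + (-6) + 24 = 13
σ = (3, 2, 1, 4): 1 + 2 + 24 + 2 = 29
σ = (3, 2, 4, 1): 1 + 2 + (-6) + 18 = 15
σ = (3, 4, 1, 2): 1 + 30 + 24 + 24 = 79
σ = (3, 4, 2, 1): 1 + 30 + 15 + 18 = 64
σ = (4, 1, 2, 3): (-4) + (-6) + 15 + 6 = 11
σ = (4, 1, 3, 2): (-4) + (-6) + 1 + 24 = 15
σ = (4, 2, 1, 3): (-4) + 2 + 24 + 6 = 28
σ = (4, 2, 3, 1): (-4) + 2 + 1 + 18 = 17
σ = (4, 3, 1, 2): (-4) + 13 + 24 + 24 = 57
σ = (4, 3, 2, 1): (-4) + 13 + 15 + 18 = 42
Optimal value attained by: σ = (2, 1, 4, 3).
Answer: det⊕(W) = -14; verdict: NONSINGULAR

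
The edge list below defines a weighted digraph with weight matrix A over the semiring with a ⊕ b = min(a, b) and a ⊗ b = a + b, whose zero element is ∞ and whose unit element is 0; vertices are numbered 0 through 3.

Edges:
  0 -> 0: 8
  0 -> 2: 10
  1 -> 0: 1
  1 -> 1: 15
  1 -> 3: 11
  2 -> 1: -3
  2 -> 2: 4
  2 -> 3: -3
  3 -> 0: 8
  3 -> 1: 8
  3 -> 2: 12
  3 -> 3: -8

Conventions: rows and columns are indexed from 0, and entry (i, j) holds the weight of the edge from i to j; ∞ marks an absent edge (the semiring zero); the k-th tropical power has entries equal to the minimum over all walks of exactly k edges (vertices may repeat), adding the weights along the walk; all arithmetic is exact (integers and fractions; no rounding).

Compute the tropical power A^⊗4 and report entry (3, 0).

A^⊗2:
  [16, 7, 14, 7]
  [9, 19, 11, 3]
  [-2, 1, 8, -11]
  [0, 0, 4, -16]
A^⊗3:
  [8, 11, 18, -1]
  [11, 8, 15, -5]
  [-3, -3, 1, -19]
  [-8, -8, -4, -24]
A^⊗4:
  [7, 7, 11, -9]
  [3, 3, 7, -13]
  [-11, -11, -7, -27]
  [-16, -16, -12, -32]
Key observation: the optimum is the walk 3->3->3->3->0, with weight (-8) + (-8) + (-8) + 8 = -16.
Optimal value attained by: walk 3->3->3->3->0.
Answer: (A^⊗4)[3][0] = -16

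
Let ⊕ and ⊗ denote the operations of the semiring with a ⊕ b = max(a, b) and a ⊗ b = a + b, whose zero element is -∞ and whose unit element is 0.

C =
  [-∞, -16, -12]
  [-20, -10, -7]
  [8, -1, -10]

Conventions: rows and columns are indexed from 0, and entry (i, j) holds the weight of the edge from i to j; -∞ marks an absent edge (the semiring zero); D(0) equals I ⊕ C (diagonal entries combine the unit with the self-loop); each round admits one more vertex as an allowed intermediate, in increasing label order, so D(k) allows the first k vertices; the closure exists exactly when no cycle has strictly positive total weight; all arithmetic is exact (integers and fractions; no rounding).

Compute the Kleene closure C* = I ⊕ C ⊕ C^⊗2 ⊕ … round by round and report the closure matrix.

D(0):
  [0, -16, -12]
  [-20, 0, -7]
  [8, -1, 0]
D(1):
  [0, -16, -12]
  [-20, 0, -7]
  [8, -1, 0]
D(2):
  [0, -16, -12]
  [-20, 0, -7]
  [8, -1, 0]
D(3):
  [0, -13, -12]
  [1, 0, -7]
  [8, -1, 0]
Answer: C* = [[0, -13, -12], [1, 0, -7], [8, -1, 0]]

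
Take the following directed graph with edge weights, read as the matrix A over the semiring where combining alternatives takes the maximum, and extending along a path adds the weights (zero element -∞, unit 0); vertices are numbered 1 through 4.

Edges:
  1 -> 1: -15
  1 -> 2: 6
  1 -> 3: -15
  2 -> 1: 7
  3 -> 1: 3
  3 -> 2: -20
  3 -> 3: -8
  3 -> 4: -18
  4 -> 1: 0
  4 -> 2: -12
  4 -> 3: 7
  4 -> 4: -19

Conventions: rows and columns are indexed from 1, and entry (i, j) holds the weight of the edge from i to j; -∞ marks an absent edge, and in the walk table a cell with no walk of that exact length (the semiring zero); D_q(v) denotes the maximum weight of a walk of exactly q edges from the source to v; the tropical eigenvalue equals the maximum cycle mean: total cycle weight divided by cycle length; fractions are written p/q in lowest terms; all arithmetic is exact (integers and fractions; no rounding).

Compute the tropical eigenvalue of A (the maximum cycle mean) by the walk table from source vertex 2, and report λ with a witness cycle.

q=0: [-∞, 0, -∞, -∞]
q=1: [7, -∞, -∞, -∞]
q=2: [-8, 13, -8, -∞]
q=3: [20, -2, -16, -26]
q=4: [5, 26, 5, -34]
Optimal cycle mean attained by: cycle 1->2->1, total 6 + 7, length 2.
Answer: λ = 13/2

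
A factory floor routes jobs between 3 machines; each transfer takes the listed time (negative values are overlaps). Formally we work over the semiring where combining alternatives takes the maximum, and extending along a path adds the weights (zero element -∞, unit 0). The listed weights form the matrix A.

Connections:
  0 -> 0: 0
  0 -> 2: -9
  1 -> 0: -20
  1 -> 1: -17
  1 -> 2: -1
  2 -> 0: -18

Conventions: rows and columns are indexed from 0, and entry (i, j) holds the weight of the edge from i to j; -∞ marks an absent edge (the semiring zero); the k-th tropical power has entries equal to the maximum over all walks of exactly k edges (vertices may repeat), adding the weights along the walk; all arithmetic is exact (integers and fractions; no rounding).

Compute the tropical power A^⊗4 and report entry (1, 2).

A^⊗2:
  [0, -∞, -9]
  [-19, -34, -18]
  [-18, -∞, -27]
A^⊗3:
  [0, -∞, -9]
  [-19, -51, -28]
  [-18, -∞, -27]
A^⊗4:
  [0, -∞, -9]
  [-19, -68, -28]
  [-18, -∞, -27]
Key observation: the optimum is the walk 1->2->0->0->2, with weight (-1) + (-18) + 0 + (-9) = -28.
Optimal value attained by: walk 1->2->0->0->2.
Answer: (A^⊗4)[1][2] = -28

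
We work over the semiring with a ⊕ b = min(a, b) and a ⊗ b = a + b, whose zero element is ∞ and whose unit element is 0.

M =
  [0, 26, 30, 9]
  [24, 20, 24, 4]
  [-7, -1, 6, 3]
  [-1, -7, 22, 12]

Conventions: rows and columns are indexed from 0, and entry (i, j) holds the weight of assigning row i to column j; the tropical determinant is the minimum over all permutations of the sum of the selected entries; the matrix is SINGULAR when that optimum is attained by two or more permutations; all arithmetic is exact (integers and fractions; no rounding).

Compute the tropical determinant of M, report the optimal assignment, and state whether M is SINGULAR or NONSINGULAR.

σ = (0, 1, 2, 3): 0 + 20 + 6 + 12 = 38
σ = (0, 1, 3, 2): 0 + 20 + 3 + 22 = 45
σ = (0, 2, 1, 3): 0 + 24 + (-1) + 12 = 35
σ = (0, 2, 3, 1): 0 + 24 + 3 + (-7) = 20
σ = (0, 3, 1, 2): 0 + 4 + (-1) + 22 = 25
σ = (0, 3, 2, 1): 0 + 4 + 6 + (-7) = 3
σ = (1, 0, 2, 3): 26 + 24 + 6 + 12 = 68
σ = (1, 0, 3, 2): 26 + 24 + 3 + 22 = 75
σ = (1, 2, 0, 3): 26 + 24 + (-7) + 12 = 55
σ = (1, 2, 3, 0): 26 + 24 + 3 + (-1) = 52
σ = (1, 3, 0, 2): 26 + 4 + (-7) + 22 = 45
σ = (1, 3, 2, 0): 26 + 4 + 6 + (-1) = 35
σ = (2, 0, 1, 3): 30 + 24 + (-1) + 12 = 65
σ = (2, 0, 3, 1): 30 + 24 + 3 + (-7) = 50
σ = (2, 1, 0, 3): 30 + 20 + (-7) + 12 = 55
σ = (2, 1, 3, 0): 30 + 20 + 3 + (-1) = 52
σ = (2, 3, 0, 1): 30 + 4 + (-7) + (-7) = 20
σ = (2, 3, 1, 0): 30 + 4 + (-1) + (-1) = 32
σ = (3, 0, 1, 2): 9 + 24 + (-1) + 22 = 54
σ = (3, 0, 2, 1): 9 + 24 + 6 + (-7) = 32
σ = (3, 1, 0, 2): 9 + 20 + (-7) + 22 = 44
σ = (3, 1, 2, 0): 9 + 20 + 6 + (-1) = 34
σ = (3, 2, 0, 1): 9 + 24 + (-7) + (-7) = 19
σ = (3, 2, 1, 0): 9 + 24 + (-1) + (-1) = 31
Optimal value attained by: σ = (0, 3, 2, 1).
Answer: det⊕(M) = 3; verdict: NONSINGULAR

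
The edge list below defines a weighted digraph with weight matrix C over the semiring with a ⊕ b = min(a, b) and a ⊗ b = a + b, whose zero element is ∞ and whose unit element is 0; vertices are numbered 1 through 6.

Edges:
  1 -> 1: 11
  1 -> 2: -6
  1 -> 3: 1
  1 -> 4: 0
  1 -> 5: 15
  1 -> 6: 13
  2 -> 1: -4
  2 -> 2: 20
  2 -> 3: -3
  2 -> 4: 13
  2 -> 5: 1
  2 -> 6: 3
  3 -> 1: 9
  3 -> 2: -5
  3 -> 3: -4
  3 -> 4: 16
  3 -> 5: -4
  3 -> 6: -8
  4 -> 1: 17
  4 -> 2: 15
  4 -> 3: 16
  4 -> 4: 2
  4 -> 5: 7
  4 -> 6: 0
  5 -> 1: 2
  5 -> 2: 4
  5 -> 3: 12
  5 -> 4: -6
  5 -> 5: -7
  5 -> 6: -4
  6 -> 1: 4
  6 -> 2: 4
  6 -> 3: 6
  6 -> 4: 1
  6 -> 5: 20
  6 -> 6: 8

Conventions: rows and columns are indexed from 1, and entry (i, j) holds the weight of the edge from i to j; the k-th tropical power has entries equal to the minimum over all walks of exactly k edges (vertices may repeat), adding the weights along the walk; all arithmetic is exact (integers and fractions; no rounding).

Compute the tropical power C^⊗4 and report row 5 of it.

C^⊗2:
  [-10, -4, -9, 2, -5, -7]
  [3, -10, -7, -5, -7, -11]
  [-9, -9, -8, -10, -11, -12]
  [4, 4, 6, 1, 0, 2]
  [-5, -4, 1, -13, -14, -11]
  [0, -2, 1, 3, 2, -2]
C^⊗3:
  [-8, -16, -13, -11, -13, -17]
  [-14, -12, -13, -13, -14, -15]
  [-13, -15, -12, -17, -18, -16]
  [0, -2, 1, -6, -7, -4]
  [-12, -11, -7, -20, -21, -18]
  [-6, -6, -5, -4, -5, -7]
C^⊗4:
  [-20, -18, -19, -19, -20, -21]
  [-16, -20, -17, -20, -21, -21]
  [-19, -19, -18, -24, -25, -22]
  [-6, -6, -5, -13, -14, -11]
  [-19, -18, -14, -27, -28, -25]
  [-10, -12, -9, -11, -12, -13]
Answer: row 5 of C^⊗4 = [-19, -18, -14, -27, -28, -25]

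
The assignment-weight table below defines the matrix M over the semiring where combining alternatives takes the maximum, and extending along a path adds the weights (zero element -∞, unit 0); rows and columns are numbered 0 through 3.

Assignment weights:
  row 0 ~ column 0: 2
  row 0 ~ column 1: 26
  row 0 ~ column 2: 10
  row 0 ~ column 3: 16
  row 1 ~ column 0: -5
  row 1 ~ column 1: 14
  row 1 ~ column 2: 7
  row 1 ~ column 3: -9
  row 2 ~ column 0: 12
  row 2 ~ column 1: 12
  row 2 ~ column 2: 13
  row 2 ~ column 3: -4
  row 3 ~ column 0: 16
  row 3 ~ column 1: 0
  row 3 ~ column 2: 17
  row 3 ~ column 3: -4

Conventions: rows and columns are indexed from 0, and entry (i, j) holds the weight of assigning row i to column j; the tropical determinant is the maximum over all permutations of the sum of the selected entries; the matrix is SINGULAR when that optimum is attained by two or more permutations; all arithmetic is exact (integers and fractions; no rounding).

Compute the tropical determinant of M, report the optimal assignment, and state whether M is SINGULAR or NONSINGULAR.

σ = (0, 1, 2, 3): 2 + 14 + 13 + (-4) = 25
σ = (0, 1, 3, 2): 2 + 14 + (-4) + 17 = 29
σ = (0, 2, 1, 3): 2 + 7 + 12 + (-4) = 17
σ = (0, 2, 3, 1): 2 + 7 + (-4) + 0 = 5
σ = (0, 3, 1, 2): 2 + (-9) + 12 + 17 = 22
σ = (0, 3, 2, 1): 2 + (-9) + 13 + 0 = 6
σ = (1, 0, 2, 3): 26 + (-5) + 13 + (-4) = 30
σ = (1, 0, 3, 2): 26 + (-5) + (-4) + 17 = 34
σ = (1, 2, 0, 3): 26 + 7 + 12 + (-4) = 41
σ = (1, 2, 3, 0): 26 + 7 + (-4) + 16 = 45
σ = (1, 3, 0, 2): 26 + (-9) + 12 + 17 = 46
σ = (1, 3, 2, 0): 26 + (-9) + 13 + 16 = 46
σ = (2, 0, 1, 3): 10 + (-5) + 12 + (-4) = 13
σ = (2, 0, 3, 1): 10 + (-5) + (-4) + 0 = 1
σ = (2, 1, 0, 3): 10 + 14 + 12 + (-4) = 32
σ = (2, 1, 3, 0): 10 + 14 + (-4) + 16 = 36
σ = (2, 3, 0, 1): 10 + (-9) + 12 + 0 = 13
σ = (2, 3, 1, 0): 10 + (-9) + 12 + 16 = 29
σ = (3, 0, 1, 2): 16 + (-5) + 12 + 17 = 40
σ = (3, 0, 2, 1): 16 + (-5) + 13 + 0 = 24
σ = (3, 1, 0, 2): 16 + 14 + 12 + 17 = 59
σ = (3, 1, 2, 0): 16 + 14 + 13 + 16 = 59
σ = (3, 2, 0, 1): 16 + 7 + 12 + 0 = 35
σ = (3, 2, 1, 0): 16 + 7 + 12 + 16 = 51
Optimal value attained by: σ = (3, 1, 0, 2).
Answer: det⊕(M) = 59; verdict: SINGULAR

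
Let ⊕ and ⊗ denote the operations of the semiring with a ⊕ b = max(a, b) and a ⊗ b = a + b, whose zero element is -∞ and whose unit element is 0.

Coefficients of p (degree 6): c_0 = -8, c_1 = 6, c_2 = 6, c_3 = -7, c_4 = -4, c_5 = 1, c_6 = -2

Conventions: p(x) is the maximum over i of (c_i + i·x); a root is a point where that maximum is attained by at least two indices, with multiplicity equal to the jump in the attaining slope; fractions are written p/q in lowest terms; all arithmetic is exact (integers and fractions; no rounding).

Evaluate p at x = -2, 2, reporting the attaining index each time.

p(-2) = max(-8+0·(-2)=-8, 6+1·(-2)=4, 6+2·(-2)=2, -7+3·(-2)=-13, -4+4·(-2)=-12, 1+5·(-2)=-9, -2+6·(-2)=-14) = 4 (attained by i=1)
p(2) = max(-8+0·2=-8, 6+1·2=8, 6+2·2=10, -7+3·2=-1, -4+4·2=4, 1+5·2=11, -2+6·2=10) = 11 (attained by i=5)
Answer: p(-2) = 4; p(2) = 11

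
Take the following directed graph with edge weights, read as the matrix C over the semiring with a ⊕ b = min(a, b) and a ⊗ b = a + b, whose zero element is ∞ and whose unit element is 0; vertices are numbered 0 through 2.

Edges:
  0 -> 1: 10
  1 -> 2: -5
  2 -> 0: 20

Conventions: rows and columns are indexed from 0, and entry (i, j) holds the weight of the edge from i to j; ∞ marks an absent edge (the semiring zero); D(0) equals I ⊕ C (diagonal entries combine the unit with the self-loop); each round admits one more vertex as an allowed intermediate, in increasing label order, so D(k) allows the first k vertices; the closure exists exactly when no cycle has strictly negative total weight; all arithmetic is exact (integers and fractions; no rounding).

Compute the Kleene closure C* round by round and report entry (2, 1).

D(0):
  [0, 10, ∞]
  [∞, 0, -5]
  [20, ∞, 0]
D(1):
  [0, 10, ∞]
  [∞, 0, -5]
  [20, 30, 0]
D(2):
  [0, 10, 5]
  [∞, 0, -5]
  [20, 30, 0]
D(3):
  [0, 10, 5]
  [15, 0, -5]
  [20, 30, 0]
Answer: C*[2][1] = 30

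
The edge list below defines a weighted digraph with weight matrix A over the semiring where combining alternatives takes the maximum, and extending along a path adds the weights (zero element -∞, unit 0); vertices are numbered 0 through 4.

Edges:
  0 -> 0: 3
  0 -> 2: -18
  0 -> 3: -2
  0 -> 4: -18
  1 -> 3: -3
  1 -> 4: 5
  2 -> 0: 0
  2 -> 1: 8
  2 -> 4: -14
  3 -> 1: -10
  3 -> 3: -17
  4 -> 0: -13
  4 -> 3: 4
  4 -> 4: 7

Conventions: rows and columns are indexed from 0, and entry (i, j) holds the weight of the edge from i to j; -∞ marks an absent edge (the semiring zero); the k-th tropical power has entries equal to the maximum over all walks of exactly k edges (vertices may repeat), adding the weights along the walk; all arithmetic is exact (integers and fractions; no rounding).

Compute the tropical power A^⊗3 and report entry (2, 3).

A^⊗2:
  [6, -10, -15, 1, -11]
  [-8, -13, -∞, 9, 12]
  [3, -∞, -18, 5, 13]
  [-∞, -27, -∞, -13, -5]
  [-6, -6, -31, 11, 14]
A^⊗3:
  [9, -7, -12, 4, -4]
  [-1, -1, -26, 16, 19]
  [6, -5, -15, 17, 20]
  [-18, -23, -∞, -1, 2]
  [1, 1, -24, 18, 21]
Key observation: the optimum is the walk 2->1->4->3, with weight 8 + 5 + 4 = 17.
Optimal value attained by: walk 2->1->4->3.
Answer: (A^⊗3)[2][3] = 17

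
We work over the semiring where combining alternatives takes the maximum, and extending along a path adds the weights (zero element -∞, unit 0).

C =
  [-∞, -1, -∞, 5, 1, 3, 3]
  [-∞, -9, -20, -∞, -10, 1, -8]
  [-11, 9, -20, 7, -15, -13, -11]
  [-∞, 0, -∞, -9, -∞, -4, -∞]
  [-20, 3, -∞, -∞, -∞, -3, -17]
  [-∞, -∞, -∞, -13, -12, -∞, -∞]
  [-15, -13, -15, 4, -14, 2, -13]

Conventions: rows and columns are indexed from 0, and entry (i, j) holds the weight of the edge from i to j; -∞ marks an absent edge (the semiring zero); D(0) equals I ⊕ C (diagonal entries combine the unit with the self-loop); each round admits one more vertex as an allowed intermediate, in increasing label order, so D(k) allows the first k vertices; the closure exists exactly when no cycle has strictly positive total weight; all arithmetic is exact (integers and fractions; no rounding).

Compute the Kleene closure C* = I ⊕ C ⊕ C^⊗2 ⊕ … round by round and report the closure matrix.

D(0):
  [0, -1, -∞, 5, 1, 3, 3]
  [-∞, 0, -20, -∞, -10, 1, -8]
  [-11, 9, 0, 7, -15, -13, -11]
  [-∞, 0, -∞, 0, -∞, -4, -∞]
  [-20, 3, -∞, -∞, 0, -3, -17]
  [-∞, -∞, -∞, -13, -12, 0, -∞]
  [-15, -13, -15, 4, -14, 2, 0]
D(1):
  [0, -1, -∞, 5, 1, 3, 3]
  [-∞, 0, -20, -∞, -10, 1, -8]
  [-11, 9, 0, 7, -10, -8, -8]
  [-∞, 0, -∞, 0, -∞, -4, -∞]
  [-20, 3, -∞, -15, 0, -3, -17]
  [-∞, -∞, -∞, -13, -12, 0, -∞]
  [-15, -13, -15, 4, -14, 2, 0]
D(2):
  [0, -1, -21, 5, 1, 3, 3]
  [-∞, 0, -20, -∞, -10, 1, -8]
  [-11, 9, 0, 7, -1, 10, 1]
  [-∞, 0, -20, 0, -10, 1, -8]
  [-20, 3, -17, -15, 0, 4, -5]
  [-∞, -∞, -∞, -13, -12, 0, -∞]
  [-15, -13, -15, 4, -14, 2, 0]
D(3):
  [0, -1, -21, 5, 1, 3, 3]
  [-31, 0, -20, -13, -10, 1, -8]
  [-11, 9, 0, 7, -1, 10, 1]
  [-31, 0, -20, 0, -10, 1, -8]
  [-20, 3, -17, -10, 0, 4, -5]
  [-∞, -∞, -∞, -13, -12, 0, -∞]
  [-15, -6, -15, 4, -14, 2, 0]
D(4):
  [0, 5, -15, 5, 1, 6, 3]
  [-31, 0, -20, -13, -10, 1, -8]
  [-11, 9, 0, 7, -1, 10, 1]
  [-31, 0, -20, 0, -10, 1, -8]
  [-20, 3, -17, -10, 0, 4, -5]
  [-44, -13, -33, -13, -12, 0, -21]
  [-15, 4, -15, 4, -6, 5, 0]
D(5):
  [0, 5, -15, 5, 1, 6, 3]
  [-30, 0, -20, -13, -10, 1, -8]
  [-11, 9, 0, 7, -1, 10, 1]
  [-30, 0, -20, 0, -10, 1, -8]
  [-20, 3, -17, -10, 0, 4, -5]
  [-32, -9, -29, -13, -12, 0, -17]
  [-15, 4, -15, 4, -6, 5, 0]
D(6):
  [0, 5, -15, 5, 1, 6, 3]
  [-30, 0, -20, -12, -10, 1, -8]
  [-11, 9, 0, 7, -1, 10, 1]
  [-30, 0, -20, 0, -10, 1, -8]
  [-20, 3, -17, -9, 0, 4, -5]
  [-32, -9, -29, -13, -12, 0, -17]
  [-15, 4, -15, 4, -6, 5, 0]
D(7):
  [0, 7, -12, 7, 1, 8, 3]
  [-23, 0, -20, -4, -10, 1, -8]
  [-11, 9, 0, 7, -1, 10, 1]
  [-23, 0, -20, 0, -10, 1, -8]
  [-20, 3, -17, -1, 0, 4, -5]
  [-32, -9, -29, -13, -12, 0, -17]
  [-15, 4, -15, 4, -6, 5, 0]
Answer: C* = [[0, 7, -12, 7, 1, 8, 3], [-23, 0, -20, -4, -10, 1, -8], [-11, 9, 0, 7, -1, 10, 1], [-23, 0, -20, 0, -10, 1, -8], [-20, 3, -17, -1, 0, 4, -5], [-32, -9, -29, -13, -12, 0, -17], [-15, 4, -15, 4, -6, 5, 0]]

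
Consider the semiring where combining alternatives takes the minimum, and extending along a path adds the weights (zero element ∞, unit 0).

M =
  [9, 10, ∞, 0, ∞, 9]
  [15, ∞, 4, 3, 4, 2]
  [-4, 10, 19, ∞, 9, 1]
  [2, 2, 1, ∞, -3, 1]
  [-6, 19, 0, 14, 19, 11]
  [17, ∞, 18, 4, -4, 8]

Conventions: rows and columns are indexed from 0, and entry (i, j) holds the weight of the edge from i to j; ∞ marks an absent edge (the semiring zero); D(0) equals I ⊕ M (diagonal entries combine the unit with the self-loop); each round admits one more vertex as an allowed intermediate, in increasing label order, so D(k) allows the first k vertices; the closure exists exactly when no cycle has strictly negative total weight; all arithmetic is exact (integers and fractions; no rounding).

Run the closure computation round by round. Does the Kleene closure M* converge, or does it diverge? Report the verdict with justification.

D(0):
  [0, 10, ∞, 0, ∞, 9]
  [15, 0, 4, 3, 4, 2]
  [-4, 10, 0, ∞, 9, 1]
  [2, 2, 1, 0, -3, 1]
  [-6, 19, 0, 14, 0, 11]
  [17, ∞, 18, 4, -4, 0]
D(1):
  [0, 10, ∞, 0, ∞, 9]
  [15, 0, 4, 3, 4, 2]
  [-4, 6, 0, -4, 9, 1]
  [2, 2, 1, 0, -3, 1]
  [-6, 4, 0, -6, 0, 3]
  [17, 27, 18, 4, -4, 0]
D(2):
  [0, 10, 14, 0, 14, 9]
  [15, 0, 4, 3, 4, 2]
  [-4, 6, 0, -4, 9, 1]
  [2, 2, 1, 0, -3, 1]
  [-6, 4, 0, -6, 0, 3]
  [17, 27, 18, 4, -4, 0]
Detection: at round 3, diagonal entry (3, 3) turns strictly negative.
Key observation: the cycle 3->2->0->3 has total weight 1 + (-4) + 0, which is strictly negative.
Answer: DIVERGES — negative cycle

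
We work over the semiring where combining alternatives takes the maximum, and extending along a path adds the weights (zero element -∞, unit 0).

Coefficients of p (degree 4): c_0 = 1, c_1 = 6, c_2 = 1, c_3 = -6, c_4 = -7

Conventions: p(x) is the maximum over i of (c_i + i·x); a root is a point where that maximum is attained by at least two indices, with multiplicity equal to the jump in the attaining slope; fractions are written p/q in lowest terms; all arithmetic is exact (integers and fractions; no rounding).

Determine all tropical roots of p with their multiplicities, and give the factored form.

hull edge (i=0, c=1) to (i=1, c=6): slope 5, span 1
hull edge (i=1, c=6) to (i=4, c=-7): slope -13/3, span 3
Factored form: p(x) = -7 ⊗ (x ⊕ (-5)) ⊗ (x ⊕ 13/3) ⊗ (x ⊕ 13/3) ⊗ (x ⊕ 13/3)
Answer: roots = -5 (mult 1), 13/3 (mult 3)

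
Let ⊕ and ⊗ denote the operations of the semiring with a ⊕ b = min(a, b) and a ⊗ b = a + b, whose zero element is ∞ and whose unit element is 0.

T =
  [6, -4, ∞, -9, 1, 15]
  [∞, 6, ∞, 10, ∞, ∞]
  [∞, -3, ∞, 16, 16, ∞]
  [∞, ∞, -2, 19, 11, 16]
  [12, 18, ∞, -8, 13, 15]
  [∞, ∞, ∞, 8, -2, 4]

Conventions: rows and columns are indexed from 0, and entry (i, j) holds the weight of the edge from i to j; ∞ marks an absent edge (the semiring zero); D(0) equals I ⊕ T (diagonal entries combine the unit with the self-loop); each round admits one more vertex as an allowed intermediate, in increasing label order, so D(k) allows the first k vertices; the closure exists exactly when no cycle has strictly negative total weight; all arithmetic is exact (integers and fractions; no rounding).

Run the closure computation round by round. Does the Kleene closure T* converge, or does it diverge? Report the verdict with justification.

D(0):
  [0, -4, ∞, -9, 1, 15]
  [∞, 0, ∞, 10, ∞, ∞]
  [∞, -3, 0, 16, 16, ∞]
  [∞, ∞, -2, 0, 11, 16]
  [12, 18, ∞, -8, 0, 15]
  [∞, ∞, ∞, 8, -2, 0]
D(1):
  [0, -4, ∞, -9, 1, 15]
  [∞, 0, ∞, 10, ∞, ∞]
  [∞, -3, 0, 16, 16, ∞]
  [∞, ∞, -2, 0, 11, 16]
  [12, 8, ∞, -8, 0, 15]
  [∞, ∞, ∞, 8, -2, 0]
D(2):
  [0, -4, ∞, -9, 1, 15]
  [∞, 0, ∞, 10, ∞, ∞]
  [∞, -3, 0, 7, 16, ∞]
  [∞, ∞, -2, 0, 11, 16]
  [12, 8, ∞, -8, 0, 15]
  [∞, ∞, ∞, 8, -2, 0]
D(3):
  [0, -4, ∞, -9, 1, 15]
  [∞, 0, ∞, 10, ∞, ∞]
  [∞, -3, 0, 7, 16, ∞]
  [∞, -5, -2, 0, 11, 16]
  [12, 8, ∞, -8, 0, 15]
  [∞, ∞, ∞, 8, -2, 0]
D(4):
  [0, -14, -11, -9, 1, 7]
  [∞, 0, 8, 10, 21, 26]
  [∞, -3, 0, 7, 16, 23]
  [∞, -5, -2, 0, 11, 16]
  [12, -13, -10, -8, 0, 8]
  [∞, 3, 6, 8, -2, 0]
D(5):
  [0, -14, -11, -9, 1, 7]
  [33, 0, 8, 10, 21, 26]
  [28, -3, 0, 7, 16, 23]
  [23, -5, -2, 0, 11, 16]
  [12, -13, -10, -8, 0, 8]
  [10, -15, -12, -10, -2, 0]
D(6):
  [0, -14, -11, -9, 1, 7]
  [33, 0, 8, 10, 21, 26]
  [28, -3, 0, 7, 16, 23]
  [23, -5, -2, 0, 11, 16]
  [12, -13, -10, -8, 0, 8]
  [10, -15, -12, -10, -2, 0]
Key observation: every diagonal entry stays at the unit through all rounds, so no improving cycle exists.
Answer: CONVERGES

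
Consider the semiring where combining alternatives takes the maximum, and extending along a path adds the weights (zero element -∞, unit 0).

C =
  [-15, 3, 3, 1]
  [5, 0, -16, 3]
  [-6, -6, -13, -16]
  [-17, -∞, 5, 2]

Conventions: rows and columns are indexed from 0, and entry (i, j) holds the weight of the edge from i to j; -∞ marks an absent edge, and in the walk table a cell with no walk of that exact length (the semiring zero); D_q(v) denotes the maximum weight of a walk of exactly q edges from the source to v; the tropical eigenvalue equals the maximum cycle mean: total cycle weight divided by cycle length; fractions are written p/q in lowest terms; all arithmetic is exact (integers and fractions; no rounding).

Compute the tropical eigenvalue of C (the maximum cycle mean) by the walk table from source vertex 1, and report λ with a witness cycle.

q=0: [-∞, 0, -∞, -∞]
q=1: [5, 0, -16, 3]
q=2: [5, 8, 8, 6]
q=3: [13, 8, 11, 11]
q=4: [13, 16, 16, 14]
Optimal cycle mean attained by: cycle 0->1->0, total 3 + 5, length 2.
Answer: λ = 4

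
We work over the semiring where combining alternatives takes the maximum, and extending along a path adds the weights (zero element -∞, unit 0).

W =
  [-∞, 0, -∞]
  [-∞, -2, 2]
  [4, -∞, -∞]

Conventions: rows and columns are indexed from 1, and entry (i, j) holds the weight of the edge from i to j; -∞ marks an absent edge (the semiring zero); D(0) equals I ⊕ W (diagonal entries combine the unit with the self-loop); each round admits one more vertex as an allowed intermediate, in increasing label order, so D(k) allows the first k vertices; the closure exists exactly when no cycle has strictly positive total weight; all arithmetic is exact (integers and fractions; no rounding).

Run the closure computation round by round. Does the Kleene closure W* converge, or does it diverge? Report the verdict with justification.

D(0):
  [0, 0, -∞]
  [-∞, 0, 2]
  [4, -∞, 0]
D(1):
  [0, 0, -∞]
  [-∞, 0, 2]
  [4, 4, 0]
Detection: at round 2, diagonal entry (3, 3) turns strictly positive.
Key observation: the cycle 3->1->2->3 has total weight 4 + 0 + 2, which is strictly positive.
Answer: DIVERGES — positive cycle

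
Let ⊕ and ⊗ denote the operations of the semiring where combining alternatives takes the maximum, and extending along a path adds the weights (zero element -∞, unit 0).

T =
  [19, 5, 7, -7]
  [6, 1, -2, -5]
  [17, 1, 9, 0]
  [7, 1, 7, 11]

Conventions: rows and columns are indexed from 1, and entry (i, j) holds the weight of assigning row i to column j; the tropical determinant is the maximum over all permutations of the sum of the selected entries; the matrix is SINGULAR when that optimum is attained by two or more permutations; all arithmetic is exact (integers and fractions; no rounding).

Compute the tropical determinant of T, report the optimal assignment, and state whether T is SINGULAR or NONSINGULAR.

σ = (1, 2, 3, 4): 19 + 1 + 9 + 11 = 40
σ = (1, 2, 4, 3): 19 + 1 + 0 + 7 = 27
σ = (1, 3, 2, 4): 19 + (-2) + 1 + 11 = 29
σ = (1, 3, 4, 2): 19 + (-2) + 0 + 1 = 18
σ = (1, 4, 2, 3): 19 + (-5) + 1 + 7 = 22
σ = (1, 4, 3, 2): 19 + (-5) + 9 + 1 = 24
σ = (2, 1, 3, 4): 5 + 6 + 9 + 11 = 31
σ = (2, 1, 4, 3): 5 + 6 + 0 + 7 = 18
σ = (2, 3, 1, 4): 5 + (-2) + 17 + 11 = 31
σ = (2, 3, 4, 1): 5 + (-2) + 0 + 7 = 10
σ = (2, 4, 1, 3): 5 + (-5) + 17 + 7 = 24
σ = (2, 4, 3, 1): 5 + (-5) + 9 + 7 = 16
σ = (3, 1, 2, 4): 7 + 6 + 1 + 11 = 25
σ = (3, 1, 4, 2): 7 + 6 + 0 + 1 = 14
σ = (3, 2, 1, 4): 7 + 1 + 17 + 11 = 36
σ = (3, 2, 4, 1): 7 + 1 + 0 + 7 = 15
σ = (3, 4, 1, 2): 7 + (-5) + 17 + 1 = 20
σ = (3, 4, 2, 1): 7 + (-5) + 1 + 7 = 10
σ = (4, 1, 2, 3): (-7) + 6 + 1 + 7 = 7
σ = (4, 1, 3, 2): (-7) + 6 + 9 + 1 = 9
σ = (4, 2, 1, 3): (-7) + 1 + 17 + 7 = 18
σ = (4, 2, 3, 1): (-7) + 1 + 9 + 7 = 10
σ = (4, 3, 1, 2): (-7) + (-2) + 17 + 1 = 9
σ = (4, 3, 2, 1): (-7) + (-2) + 1 + 7 = -1
Optimal value attained by: σ = (1, 2, 3, 4).
Answer: det⊕(T) = 40; verdict: NONSINGULAR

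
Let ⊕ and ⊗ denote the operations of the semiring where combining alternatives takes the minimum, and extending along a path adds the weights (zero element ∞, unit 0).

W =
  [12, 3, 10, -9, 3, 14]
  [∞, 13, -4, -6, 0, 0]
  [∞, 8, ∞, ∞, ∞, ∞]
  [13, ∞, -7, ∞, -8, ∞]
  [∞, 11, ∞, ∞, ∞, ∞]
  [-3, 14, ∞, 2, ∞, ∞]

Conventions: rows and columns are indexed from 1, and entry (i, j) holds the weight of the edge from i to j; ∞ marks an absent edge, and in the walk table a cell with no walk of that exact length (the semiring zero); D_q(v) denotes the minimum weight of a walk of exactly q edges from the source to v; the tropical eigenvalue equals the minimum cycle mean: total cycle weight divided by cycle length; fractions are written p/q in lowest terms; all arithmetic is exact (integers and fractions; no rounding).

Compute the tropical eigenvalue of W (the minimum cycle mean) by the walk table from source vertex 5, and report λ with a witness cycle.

q=0: [∞, ∞, ∞, ∞, 0, ∞]
q=1: [∞, 11, ∞, ∞, ∞, ∞]
q=2: [∞, 24, 7, 5, 11, 11]
q=3: [8, 15, -2, 13, -3, 24]
q=4: [20, 6, 6, -1, 5, 15]
q=5: [12, 14, -8, 0, -9, 6]
q=6: [3, 0, -7, 3, -8, 14]
Optimal cycle mean attained by: cycle 1->4->3->2->6->1, total (-9) + (-7) + 8 + 0 + (-3), length 5.
Answer: λ = -11/5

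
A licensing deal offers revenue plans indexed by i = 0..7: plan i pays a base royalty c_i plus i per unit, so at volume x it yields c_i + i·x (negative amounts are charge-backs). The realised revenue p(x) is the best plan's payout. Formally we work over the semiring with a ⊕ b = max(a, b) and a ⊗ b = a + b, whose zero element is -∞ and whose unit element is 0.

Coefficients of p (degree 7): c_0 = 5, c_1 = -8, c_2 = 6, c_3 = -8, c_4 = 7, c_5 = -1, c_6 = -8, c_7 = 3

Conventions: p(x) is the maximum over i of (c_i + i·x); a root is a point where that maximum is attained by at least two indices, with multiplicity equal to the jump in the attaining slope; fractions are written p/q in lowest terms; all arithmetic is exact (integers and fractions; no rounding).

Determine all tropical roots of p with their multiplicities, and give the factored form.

hull edge (i=0, c=5) to (i=4, c=7): slope 1/2, span 4
hull edge (i=4, c=7) to (i=7, c=3): slope -4/3, span 3
Factored form: p(x) = 3 ⊗ (x ⊕ (-1/2)) ⊗ (x ⊕ (-1/2)) ⊗ (x ⊕ (-1/2)) ⊗ (x ⊕ (-1/2)) ⊗ (x ⊕ 4/3) ⊗ (x ⊕ 4/3) ⊗ (x ⊕ 4/3)
Answer: roots = -1/2 (mult 4), 4/3 (mult 3)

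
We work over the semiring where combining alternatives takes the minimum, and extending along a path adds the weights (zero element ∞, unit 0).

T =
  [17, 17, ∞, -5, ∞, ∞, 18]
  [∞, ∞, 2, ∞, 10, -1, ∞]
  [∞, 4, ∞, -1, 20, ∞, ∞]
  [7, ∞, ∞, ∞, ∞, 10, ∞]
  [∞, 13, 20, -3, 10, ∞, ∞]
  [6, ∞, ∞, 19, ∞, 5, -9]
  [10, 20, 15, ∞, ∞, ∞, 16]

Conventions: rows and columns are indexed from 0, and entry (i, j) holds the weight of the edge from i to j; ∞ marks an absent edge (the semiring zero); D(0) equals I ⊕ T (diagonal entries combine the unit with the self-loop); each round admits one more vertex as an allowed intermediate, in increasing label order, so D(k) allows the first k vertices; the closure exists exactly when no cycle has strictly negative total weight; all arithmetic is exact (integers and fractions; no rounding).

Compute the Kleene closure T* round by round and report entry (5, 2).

D(0):
  [0, 17, ∞, -5, ∞, ∞, 18]
  [∞, 0, 2, ∞, 10, -1, ∞]
  [∞, 4, 0, -1, 20, ∞, ∞]
  [7, ∞, ∞, 0, ∞, 10, ∞]
  [∞, 13, 20, -3, 0, ∞, ∞]
  [6, ∞, ∞, 19, ∞, 0, -9]
  [10, 20, 15, ∞, ∞, ∞, 0]
D(1):
  [0, 17, ∞, -5, ∞, ∞, 18]
  [∞, 0, 2, ∞, 10, -1, ∞]
  [∞, 4, 0, -1, 20, ∞, ∞]
  [7, 24, ∞, 0, ∞, 10, 25]
  [∞, 13, 20, -3, 0, ∞, ∞]
  [6, 23, ∞, 1, ∞, 0, -9]
  [10, 20, 15, 5, ∞, ∞, 0]
D(2):
  [0, 17, 19, -5, 27, 16, 18]
  [∞, 0, 2, ∞, 10, -1, ∞]
  [∞, 4, 0, -1, 14, 3, ∞]
  [7, 24, 26, 0, 34, 10, 25]
  [∞, 13, 15, -3, 0, 12, ∞]
  [6, 23, 25, 1, 33, 0, -9]
  [10, 20, 15, 5, 30, 19, 0]
D(3):
  [0, 17, 19, -5, 27, 16, 18]
  [∞, 0, 2, 1, 10, -1, ∞]
  [∞, 4, 0, -1, 14, 3, ∞]
  [7, 24, 26, 0, 34, 10, 25]
  [∞, 13, 15, -3, 0, 12, ∞]
  [6, 23, 25, 1, 33, 0, -9]
  [10, 19, 15, 5, 29, 18, 0]
D(4):
  [0, 17, 19, -5, 27, 5, 18]
  [8, 0, 2, 1, 10, -1, 26]
  [6, 4, 0, -1, 14, 3, 24]
  [7, 24, 26, 0, 34, 10, 25]
  [4, 13, 15, -3, 0, 7, 22]
  [6, 23, 25, 1, 33, 0, -9]
  [10, 19, 15, 5, 29, 15, 0]
D(5):
  [0, 17, 19, -5, 27, 5, 18]
  [8, 0, 2, 1, 10, -1, 26]
  [6, 4, 0, -1, 14, 3, 24]
  [7, 24, 26, 0, 34, 10, 25]
  [4, 13, 15, -3, 0, 7, 22]
  [6, 23, 25, 1, 33, 0, -9]
  [10, 19, 15, 5, 29, 15, 0]
D(6):
  [0, 17, 19, -5, 27, 5, -4]
  [5, 0, 2, 0, 10, -1, -10]
  [6, 4, 0, -1, 14, 3, -6]
  [7, 24, 26, 0, 34, 10, 1]
  [4, 13, 15, -3, 0, 7, -2]
  [6, 23, 25, 1, 33, 0, -9]
  [10, 19, 15, 5, 29, 15, 0]
D(7):
  [0, 15, 11, -5, 25, 5, -4]
  [0, 0, 2, -5, 10, -1, -10]
  [4, 4, 0, -1, 14, 3, -6]
  [7, 20, 16, 0, 30, 10, 1]
  [4, 13, 13, -3, 0, 7, -2]
  [1, 10, 6, -4, 20, 0, -9]
  [10, 19, 15, 5, 29, 15, 0]
Answer: T*[5][2] = 6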